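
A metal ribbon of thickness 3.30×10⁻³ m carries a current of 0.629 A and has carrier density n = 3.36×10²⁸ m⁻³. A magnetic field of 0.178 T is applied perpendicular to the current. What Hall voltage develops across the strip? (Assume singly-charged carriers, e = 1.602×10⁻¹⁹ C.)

V_H = IB/(n e t).
V_H = (0.629)(0.178)/((3.36×10²⁸)(1.602×10⁻¹⁹)(3.30×10⁻³)) ≈ 6.30×10⁻⁹ V.

V_H ≈ 6.30×10⁻⁹ V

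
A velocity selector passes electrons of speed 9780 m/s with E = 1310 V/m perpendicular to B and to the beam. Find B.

Balance of forces in the selector: qE = qvB ⇒ B = E/v.
B = 1310/9780 = 0.134 T.

B = 0.134 T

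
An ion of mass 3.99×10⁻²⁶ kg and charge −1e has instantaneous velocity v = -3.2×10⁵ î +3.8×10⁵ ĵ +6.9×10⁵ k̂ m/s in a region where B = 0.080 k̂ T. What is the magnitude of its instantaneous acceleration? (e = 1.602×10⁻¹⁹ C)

v×B = (3.04×10⁴, 2.56×10⁴, 0) N/C.
F = q v×B = (−1.602×10⁻¹⁹ C)·(3.04×10⁴, 2.56×10⁴, 0) = (-4.87×10⁻¹⁵, -4.10×10⁻¹⁵, 0) N.
|a| = |F|/m = 6.367×10⁻¹⁵/3.99×10⁻²⁶ ≈ 1.60×10¹¹ m/s².

|a| ≈ 1.60×10¹¹ m/s²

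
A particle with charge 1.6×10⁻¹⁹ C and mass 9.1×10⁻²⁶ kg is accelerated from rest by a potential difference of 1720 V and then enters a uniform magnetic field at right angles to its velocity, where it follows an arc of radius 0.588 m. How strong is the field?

B ≈ 0.0752 T

v = √(2|q|V/m) = √(2·1.6×10⁻¹⁹·1720/9.1×10⁻²⁶) ≈ 7.777×10⁴ m/s.
B = mv/(|q|r) = (9.1×10⁻²⁶)(7.777×10⁴)/((1.6×10⁻¹⁹)(0.588)) ≈ 0.0752 T.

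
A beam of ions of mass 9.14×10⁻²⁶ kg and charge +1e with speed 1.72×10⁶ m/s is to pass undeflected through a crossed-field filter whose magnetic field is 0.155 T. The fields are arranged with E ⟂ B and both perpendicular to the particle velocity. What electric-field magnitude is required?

E = 2.67×10⁵ V/m

For straight-line motion qE = qvB, so E = vB.
E = 1.72×10⁶ × 0.155 = 2.67×10⁵ V/m.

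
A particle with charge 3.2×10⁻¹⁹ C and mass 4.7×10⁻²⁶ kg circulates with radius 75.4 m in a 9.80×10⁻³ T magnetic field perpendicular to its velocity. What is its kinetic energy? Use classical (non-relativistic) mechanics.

KE ≈ 5.95×10⁻¹³ J

v = |q|Br/m, then KE = ½mv² = (qBr)²/(2m).
v = (3.2×10⁻¹⁹)(9.80×10⁻³)(75.4)/4.7×10⁻²⁶ ≈ 5.031×10⁶ m/s.
KE = ½(4.7×10⁻²⁶)(5.031×10⁶)² ≈ 5.95×10⁻¹³ J.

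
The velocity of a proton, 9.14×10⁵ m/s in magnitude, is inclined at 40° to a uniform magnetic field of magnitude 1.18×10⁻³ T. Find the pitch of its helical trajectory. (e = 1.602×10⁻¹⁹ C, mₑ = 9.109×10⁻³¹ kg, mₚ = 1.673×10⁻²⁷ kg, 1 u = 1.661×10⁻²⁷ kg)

v∥ = v cosθ = 9.14×10⁵·cos40° ≈ 7.002×10⁵ m/s.
T = 2πm/(|q|B) = 2π(1.673×10⁻²⁷)/((1.602×10⁻¹⁹)(1.18×10⁻³)) ≈ 5.561×10⁻⁵ s.
pitch = v∥ T = (7.002×10⁵)(5.561×10⁻⁵) ≈ 38.9 m.

p ≈ 38.9 m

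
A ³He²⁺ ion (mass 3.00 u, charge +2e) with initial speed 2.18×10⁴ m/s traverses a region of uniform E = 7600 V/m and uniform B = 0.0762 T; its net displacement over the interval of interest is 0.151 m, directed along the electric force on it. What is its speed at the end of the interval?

B does no work; ΔKE = |q|E d.
½mv_f² = ½mv₀² + |q|Ed = ½(4.983×10⁻²⁷)(2.18×10⁴)² + (3.204×10⁻¹⁹)(7600)(0.151) ≈ 1.184×10⁻¹⁸ J + 3.677×10⁻¹⁶ J ≈ 3.689×10⁻¹⁶ J.
v_f = √(2·3.689×10⁻¹⁶/4.983×10⁻²⁷) ≈ 3.85×10⁵ m/s.

v_f ≈ 3.85×10⁵ m/s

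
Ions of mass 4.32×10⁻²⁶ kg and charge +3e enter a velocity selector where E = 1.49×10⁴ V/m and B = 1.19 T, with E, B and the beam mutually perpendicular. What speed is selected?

v = 1.25×10⁴ m/s

Straight-line motion ⇒ electric and magnetic forces cancel, so E = vB.
v = E/B = 1.49×10⁴/1.19 = 1.25×10⁴ m/s.
The result is independent of the particle's charge and mass.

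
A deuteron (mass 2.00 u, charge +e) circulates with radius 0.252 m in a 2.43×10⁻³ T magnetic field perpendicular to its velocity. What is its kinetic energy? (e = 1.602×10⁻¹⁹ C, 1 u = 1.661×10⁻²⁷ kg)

KE ≈ 9.04 eV

v = |q|Br/m, then KE = ½mv² = (qBr)²/(2m).
v = (1.602×10⁻¹⁹)(2.43×10⁻³)(0.252)/3.322×10⁻²⁷ ≈ 2.953×10⁴ m/s.
KE = ½(3.322×10⁻²⁷)(2.953×10⁴)² ≈ 1.45×10⁻¹⁸ J = 9.04 eV.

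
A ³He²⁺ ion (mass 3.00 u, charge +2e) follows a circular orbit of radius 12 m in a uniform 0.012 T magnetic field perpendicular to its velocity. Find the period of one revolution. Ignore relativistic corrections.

The cyclotron period depends only on m, q, B: T = 2πm/(|q|B).
T = 2π(4.983×10⁻²⁷)/((3.204×10⁻¹⁹)(0.012)) ≈ 8.1×10⁻⁶ s.

T ≈ 8.1×10⁻⁶ s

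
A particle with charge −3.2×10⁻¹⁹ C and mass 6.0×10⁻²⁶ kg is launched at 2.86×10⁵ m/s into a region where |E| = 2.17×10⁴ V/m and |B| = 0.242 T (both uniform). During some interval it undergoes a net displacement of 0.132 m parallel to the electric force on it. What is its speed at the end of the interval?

B does no work; ΔKE = |q|E d.
½mv_f² = ½mv₀² + |q|Ed = ½(6.0×10⁻²⁶)(2.86×10⁵)² + (3.2×10⁻¹⁹)(2.17×10⁴)(0.132) ≈ 2.454×10⁻¹⁵ J + 9.166×10⁻¹⁶ J ≈ 3.370×10⁻¹⁵ J.
v_f = √(2·3.370×10⁻¹⁵/6.0×10⁻²⁶) ≈ 3.35×10⁵ m/s.

v_f ≈ 3.35×10⁵ m/s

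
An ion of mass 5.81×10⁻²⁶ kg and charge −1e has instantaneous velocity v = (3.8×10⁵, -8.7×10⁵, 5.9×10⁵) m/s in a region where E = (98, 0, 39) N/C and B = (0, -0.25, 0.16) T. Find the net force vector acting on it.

v×B = (8300, -6.08×10⁴, -9.50×10⁴) N/C.
E + v×B = (8400, -6.08×10⁴, -9.50×10⁴) N/C.
F = q(E + v×B) = (−1.602×10⁻¹⁹ C)·(8400, -6.08×10⁴, -9.50×10⁴) = (-1.35×10⁻¹⁵, 9.74×10⁻¹⁵, 1.52×10⁻¹⁴) N.

F ≈ (-1.35×10⁻¹⁵, 9.74×10⁻¹⁵, 1.52×10⁻¹⁴) N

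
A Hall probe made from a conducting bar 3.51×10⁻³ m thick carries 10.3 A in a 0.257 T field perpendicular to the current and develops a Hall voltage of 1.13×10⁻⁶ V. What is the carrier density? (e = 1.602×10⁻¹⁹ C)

From V_H = IB/(n e t), n = IB/(V_H e t).
n = (10.3)(0.257)/((1.13×10⁻⁶)(1.602×10⁻¹⁹)(3.51×10⁻³)) ≈ 4.17×10²⁷ m⁻³.

n ≈ 4.17×10²⁷ m⁻³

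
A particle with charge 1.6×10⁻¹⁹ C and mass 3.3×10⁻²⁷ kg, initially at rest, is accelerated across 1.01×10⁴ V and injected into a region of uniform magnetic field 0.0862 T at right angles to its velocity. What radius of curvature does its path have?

Acceleration: |q|V = ½mv² ⇒ v = √(2|q|V/m) = √(2·1.6×10⁻¹⁹·1.01×10⁴/3.3×10⁻²⁷) ≈ 9.896×10⁵ m/s.
In the field: r = mv/(|q|B) = (3.3×10⁻²⁷)(9.896×10⁵)/((1.6×10⁻¹⁹)(0.0862)) ≈ 0.237 m.

r ≈ 0.237 m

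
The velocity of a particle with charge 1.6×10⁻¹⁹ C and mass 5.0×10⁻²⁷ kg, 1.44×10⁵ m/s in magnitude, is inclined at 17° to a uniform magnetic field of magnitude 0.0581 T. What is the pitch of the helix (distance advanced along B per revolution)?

p ≈ 0.465 m

v∥ = v cosθ = 1.44×10⁵·cos17° ≈ 1.377×10⁵ m/s.
T = 2πm/(|q|B) = 2π(5.0×10⁻²⁷)/((1.6×10⁻¹⁹)(0.0581)) ≈ 3.380×10⁻⁶ s.
pitch = v∥ T = (1.377×10⁵)(3.380×10⁻⁶) ≈ 0.465 m.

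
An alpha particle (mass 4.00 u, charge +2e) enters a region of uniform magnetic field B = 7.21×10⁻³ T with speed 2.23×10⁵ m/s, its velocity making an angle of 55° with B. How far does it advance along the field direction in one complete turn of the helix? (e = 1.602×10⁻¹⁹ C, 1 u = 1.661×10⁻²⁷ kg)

p ≈ 2.31 m

v∥ = v cosθ = 2.23×10⁵·cos55° ≈ 1.279×10⁵ m/s.
T = 2πm/(|q|B) = 2π(6.644×10⁻²⁷)/((3.204×10⁻¹⁹)(7.21×10⁻³)) ≈ 1.807×10⁻⁵ s.
pitch = v∥ T = (1.279×10⁵)(1.807×10⁻⁵) ≈ 2.31 m.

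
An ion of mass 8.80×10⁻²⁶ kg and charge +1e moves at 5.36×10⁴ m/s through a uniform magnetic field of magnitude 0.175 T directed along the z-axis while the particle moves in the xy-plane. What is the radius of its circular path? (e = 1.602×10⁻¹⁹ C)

The magnetic force provides the centripetal force: |q|vB = mv²/r.
r = mv/(|q|B) = (8.80×10⁻²⁶)(5.36×10⁴)/((1.602×10⁻¹⁹)(0.175)) ≈ 0.168 m.

r ≈ 0.168 m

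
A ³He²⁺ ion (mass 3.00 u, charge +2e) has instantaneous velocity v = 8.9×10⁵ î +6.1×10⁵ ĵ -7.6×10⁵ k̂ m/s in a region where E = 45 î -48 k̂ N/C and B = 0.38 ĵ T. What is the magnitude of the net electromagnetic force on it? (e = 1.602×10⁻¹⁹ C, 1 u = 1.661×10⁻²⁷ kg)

|F| ≈ 1.42×10⁻¹³ N

v×B = (2.89×10⁵, 0, 3.38×10⁵) N/C.
E + v×B = (2.89×10⁵, 0, 3.38×10⁵) N/C.
F = q(E + v×B) = (3.204×10⁻¹⁹ C)·(2.89×10⁵, 0, 3.38×10⁵) = (9.25×10⁻¹⁴, 0, 1.08×10⁻¹³) N.
|F| = 1.42×10⁻¹³ N.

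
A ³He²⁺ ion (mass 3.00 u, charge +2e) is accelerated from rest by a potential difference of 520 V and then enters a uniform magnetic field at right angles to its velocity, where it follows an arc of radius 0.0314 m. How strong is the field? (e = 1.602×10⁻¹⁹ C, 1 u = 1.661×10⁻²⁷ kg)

B ≈ 0.128 T

v = √(2|q|V/m) = √(2·3.204×10⁻¹⁹·520/4.983×10⁻²⁷) ≈ 2.586×10⁵ m/s.
B = mv/(|q|r) = (4.983×10⁻²⁷)(2.586×10⁵)/((3.204×10⁻¹⁹)(0.0314)) ≈ 0.128 T.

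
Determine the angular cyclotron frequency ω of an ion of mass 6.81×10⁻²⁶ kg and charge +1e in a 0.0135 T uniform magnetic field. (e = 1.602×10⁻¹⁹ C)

ω = |q|B/m.
ω = (1.602×10⁻¹⁹)(0.0135)/6.81×10⁻²⁶ ≈ 3.18×10⁴ rad/s.

ω ≈ 3.18×10⁴ rad/s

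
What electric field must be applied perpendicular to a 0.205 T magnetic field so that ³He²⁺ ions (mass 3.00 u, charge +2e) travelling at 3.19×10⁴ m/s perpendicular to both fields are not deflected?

For straight-line motion qE = qvB, so E = vB.
E = 3.19×10⁴ × 0.205 = 6540 V/m.

E = 6540 V/m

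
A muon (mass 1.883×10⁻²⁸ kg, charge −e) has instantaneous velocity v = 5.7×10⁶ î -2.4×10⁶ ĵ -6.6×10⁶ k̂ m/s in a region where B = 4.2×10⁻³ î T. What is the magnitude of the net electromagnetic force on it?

|F| ≈ 4.73×10⁻¹⁵ N

v×B = (0, -2.77×10⁴, 1.01×10⁴) N/C.
F = q v×B = (−1.602×10⁻¹⁹ C)·(0, -2.77×10⁴, 1.01×10⁴) = (0, 4.44×10⁻¹⁵, -1.61×10⁻¹⁵) N.
|F| = 4.73×10⁻¹⁵ N.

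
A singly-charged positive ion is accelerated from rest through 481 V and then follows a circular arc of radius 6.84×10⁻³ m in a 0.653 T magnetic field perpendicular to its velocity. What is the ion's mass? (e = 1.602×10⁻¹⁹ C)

m ≈ 3.32×10⁻²⁷ kg

Combine |q|V = ½mv² and r = mv/(|q|B): eliminate v to get m = qB²r²/(2V).
m = (1.602×10⁻¹⁹)(0.653)²(6.84×10⁻³)²/(2·481) ≈ 3.32×10⁻²⁷ kg.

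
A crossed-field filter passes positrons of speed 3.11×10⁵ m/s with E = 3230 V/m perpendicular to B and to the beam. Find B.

B = 0.0104 T

Balance of forces in the selector: qE = qvB ⇒ B = E/v.
B = 3230/3.11×10⁵ = 0.0104 T.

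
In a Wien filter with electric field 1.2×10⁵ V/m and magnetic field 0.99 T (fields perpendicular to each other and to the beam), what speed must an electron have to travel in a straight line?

Straight-line motion ⇒ electric and magnetic forces cancel, so E = vB.
v = E/B = 1.2×10⁵/0.99 = 1.2×10⁵ m/s.

v = 1.2×10⁵ m/s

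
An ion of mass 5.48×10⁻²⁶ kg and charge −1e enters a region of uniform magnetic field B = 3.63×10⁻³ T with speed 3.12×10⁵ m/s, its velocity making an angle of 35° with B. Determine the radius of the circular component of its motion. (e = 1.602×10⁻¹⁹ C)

v⊥ = v sinθ = 3.12×10⁵·sin35° ≈ 1.790×10⁵ m/s.
r = m v⊥/(|q|B) = (5.48×10⁻²⁶)(1.790×10⁵)/((1.602×10⁻¹⁹)(3.63×10⁻³)) ≈ 16.9 m.

r ≈ 16.9 m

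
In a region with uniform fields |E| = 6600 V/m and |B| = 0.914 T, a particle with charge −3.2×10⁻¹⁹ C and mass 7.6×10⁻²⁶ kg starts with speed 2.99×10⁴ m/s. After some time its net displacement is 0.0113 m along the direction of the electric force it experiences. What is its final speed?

B does no work; ΔKE = |q|E d.
½mv_f² = ½mv₀² + |q|Ed = ½(7.6×10⁻²⁶)(2.99×10⁴)² + (3.2×10⁻¹⁹)(6600)(0.0113) ≈ 3.397×10⁻¹⁷ J + 2.387×10⁻¹⁷ J ≈ 5.784×10⁻¹⁷ J.
v_f = √(2·5.784×10⁻¹⁷/7.6×10⁻²⁶) ≈ 3.90×10⁴ m/s.

v_f ≈ 3.90×10⁴ m/s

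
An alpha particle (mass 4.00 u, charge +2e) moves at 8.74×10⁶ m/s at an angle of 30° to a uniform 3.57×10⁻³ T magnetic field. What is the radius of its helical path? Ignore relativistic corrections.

v⊥ = v sinθ = 8.74×10⁶·sin30° ≈ 4.370×10⁶ m/s.
r = m v⊥/(|q|B) = (6.644×10⁻²⁷)(4.370×10⁶)/((3.204×10⁻¹⁹)(3.57×10⁻³)) ≈ 25.4 m.

r ≈ 25.4 m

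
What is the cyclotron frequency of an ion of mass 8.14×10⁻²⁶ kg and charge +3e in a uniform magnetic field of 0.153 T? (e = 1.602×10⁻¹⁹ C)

f ≈ 1.44×10⁵ Hz

f = |q|B/(2πm).
f = (4.806×10⁻¹⁹)(0.153)/(2π·8.14×10⁻²⁶) ≈ 1.44×10⁵ Hz.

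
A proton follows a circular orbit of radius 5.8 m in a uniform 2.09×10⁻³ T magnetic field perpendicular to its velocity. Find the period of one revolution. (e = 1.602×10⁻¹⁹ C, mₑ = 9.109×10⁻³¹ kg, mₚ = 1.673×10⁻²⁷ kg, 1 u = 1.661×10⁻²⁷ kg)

The cyclotron period depends only on m, q, B: T = 2πm/(|q|B).
T = 2π(1.673×10⁻²⁷)/((1.602×10⁻¹⁹)(2.09×10⁻³)) ≈ 3.14×10⁻⁵ s.

T ≈ 3.14×10⁻⁵ s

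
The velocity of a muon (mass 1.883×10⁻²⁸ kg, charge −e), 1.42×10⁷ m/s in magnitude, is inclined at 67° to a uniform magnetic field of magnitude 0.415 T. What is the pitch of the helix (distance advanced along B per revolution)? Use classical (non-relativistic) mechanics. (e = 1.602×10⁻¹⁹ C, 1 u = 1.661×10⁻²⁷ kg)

v∥ = v cosθ = 1.42×10⁷·cos67° ≈ 5.548×10⁶ m/s.
T = 2πm/(|q|B) = 2π(1.883×10⁻²⁸)/((1.602×10⁻¹⁹)(0.415)) ≈ 1.780×10⁻⁸ s.
pitch = v∥ T = (5.548×10⁶)(1.780×10⁻⁸) ≈ 0.0987 m.

p ≈ 0.0987 m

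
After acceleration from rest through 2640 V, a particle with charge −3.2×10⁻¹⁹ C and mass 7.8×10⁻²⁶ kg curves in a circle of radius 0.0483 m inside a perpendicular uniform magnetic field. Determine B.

B ≈ 0.743 T

v = √(2|q|V/m) = √(2·3.2×10⁻¹⁹·2640/7.8×10⁻²⁶) ≈ 1.472×10⁵ m/s.
B = mv/(|q|r) = (7.8×10⁻²⁶)(1.472×10⁵)/((3.2×10⁻¹⁹)(0.0483)) ≈ 0.743 T.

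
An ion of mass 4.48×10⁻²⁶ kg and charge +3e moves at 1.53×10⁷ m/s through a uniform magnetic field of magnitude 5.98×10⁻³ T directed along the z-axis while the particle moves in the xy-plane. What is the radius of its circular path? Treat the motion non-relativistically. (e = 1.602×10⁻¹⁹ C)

r ≈ 238 m

The magnetic force provides the centripetal force: |q|vB = mv²/r.
r = mv/(|q|B) = (4.48×10⁻²⁶)(1.53×10⁷)/((4.806×10⁻¹⁹)(5.98×10⁻³)) ≈ 238 m.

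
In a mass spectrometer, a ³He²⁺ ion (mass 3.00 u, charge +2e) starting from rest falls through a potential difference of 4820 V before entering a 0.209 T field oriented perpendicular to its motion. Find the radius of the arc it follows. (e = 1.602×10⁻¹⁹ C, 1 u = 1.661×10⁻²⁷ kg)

r ≈ 0.0586 m

Acceleration: |q|V = ½mv² ⇒ v = √(2|q|V/m) = √(2·3.204×10⁻¹⁹·4820/4.983×10⁻²⁷) ≈ 7.873×10⁵ m/s.
In the field: r = mv/(|q|B) = (4.983×10⁻²⁷)(7.873×10⁵)/((3.204×10⁻¹⁹)(0.209)) ≈ 0.0586 m.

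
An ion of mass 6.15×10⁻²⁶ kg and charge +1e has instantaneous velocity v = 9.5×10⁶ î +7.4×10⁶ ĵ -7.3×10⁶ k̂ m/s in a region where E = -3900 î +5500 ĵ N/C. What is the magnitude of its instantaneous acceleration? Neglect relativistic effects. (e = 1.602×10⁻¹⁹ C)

|a| ≈ 1.76×10¹⁰ m/s²

Only an electric field acts, so F = qE = (1.602×10⁻¹⁹ C)·(-3900, 5500, 0) = (-6.25×10⁻¹⁶, 8.81×10⁻¹⁶, 0) N.
|a| = |F|/m = 1.080×10⁻¹⁵/6.15×10⁻²⁶ ≈ 1.76×10¹⁰ m/s².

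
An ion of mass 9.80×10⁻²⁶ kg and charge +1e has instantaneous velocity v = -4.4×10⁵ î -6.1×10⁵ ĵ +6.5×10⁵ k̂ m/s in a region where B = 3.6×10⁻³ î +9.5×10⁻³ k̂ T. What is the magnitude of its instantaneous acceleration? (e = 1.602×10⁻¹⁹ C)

v×B = (-5800, 6520, 2200) N/C.
F = q v×B = (1.602×10⁻¹⁹ C)·(-5800, 6520, 2200) = (-9.28×10⁻¹⁶, 1.04×10⁻¹⁵, 3.52×10⁻¹⁶) N.
|a| = |F|/m = 1.441×10⁻¹⁵/9.80×10⁻²⁶ ≈ 1.47×10¹⁰ m/s².

|a| ≈ 1.47×10¹⁰ m/s²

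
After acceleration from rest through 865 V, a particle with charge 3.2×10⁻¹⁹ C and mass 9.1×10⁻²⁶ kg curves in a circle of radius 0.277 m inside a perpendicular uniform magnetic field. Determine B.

v = √(2|q|V/m) = √(2·3.2×10⁻¹⁹·865/9.1×10⁻²⁶) ≈ 7.800×10⁴ m/s.
B = mv/(|q|r) = (9.1×10⁻²⁶)(7.800×10⁴)/((3.2×10⁻¹⁹)(0.277)) ≈ 0.0801 T.

B ≈ 0.0801 T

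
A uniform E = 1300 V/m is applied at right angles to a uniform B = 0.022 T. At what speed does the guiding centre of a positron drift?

The E×B drift speed is v_d = E/B.
v_d = 1300/0.022 = 5.9×10⁴ m/s.

v_d ≈ 5.9×10⁴ m/s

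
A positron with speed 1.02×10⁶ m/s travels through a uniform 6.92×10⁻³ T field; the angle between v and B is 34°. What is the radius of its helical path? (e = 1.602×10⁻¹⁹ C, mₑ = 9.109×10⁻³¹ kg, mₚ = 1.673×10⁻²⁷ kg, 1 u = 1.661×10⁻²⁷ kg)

r ≈ 4.69×10⁻⁴ m

v⊥ = v sinθ = 1.02×10⁶·sin34° ≈ 5.704×10⁵ m/s.
r = m v⊥/(|q|B) = (9.109×10⁻³¹)(5.704×10⁵)/((1.602×10⁻¹⁹)(6.92×10⁻³)) ≈ 4.69×10⁻⁴ m.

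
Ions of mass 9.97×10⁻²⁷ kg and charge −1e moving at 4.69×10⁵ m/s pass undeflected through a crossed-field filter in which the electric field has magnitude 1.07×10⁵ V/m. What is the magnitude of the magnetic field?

Balance of forces in the selector: qE = qvB ⇒ B = E/v.
B = 1.07×10⁵/4.69×10⁵ = 0.228 T.

B = 0.228 T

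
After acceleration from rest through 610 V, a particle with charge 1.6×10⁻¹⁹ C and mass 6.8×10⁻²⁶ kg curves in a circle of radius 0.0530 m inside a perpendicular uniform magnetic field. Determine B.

v = √(2|q|V/m) = √(2·1.6×10⁻¹⁹·610/6.8×10⁻²⁶) ≈ 5.358×10⁴ m/s.
B = mv/(|q|r) = (6.8×10⁻²⁶)(5.358×10⁴)/((1.6×10⁻¹⁹)(0.0530)) ≈ 0.430 T.

B ≈ 0.430 T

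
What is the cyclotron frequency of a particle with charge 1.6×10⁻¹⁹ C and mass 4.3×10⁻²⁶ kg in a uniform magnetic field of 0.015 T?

f = |q|B/(2πm).
f = (1.6×10⁻¹⁹)(0.015)/(2π·4.3×10⁻²⁶) ≈ 8900 Hz.

f ≈ 8900 Hz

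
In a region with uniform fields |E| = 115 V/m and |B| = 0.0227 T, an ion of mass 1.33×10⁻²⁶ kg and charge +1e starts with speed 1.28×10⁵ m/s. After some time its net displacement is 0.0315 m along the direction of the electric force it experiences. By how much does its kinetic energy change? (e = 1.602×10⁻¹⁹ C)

ΔKE ≈ 5.80×10⁻¹⁹ J

The magnetic force is always ⟂ v and does no work; only the electric force changes KE.
ΔKE = F_E · d = |q|E d = (1.602×10⁻¹⁹)(115)(0.0315) ≈ 5.80×10⁻¹⁹ J.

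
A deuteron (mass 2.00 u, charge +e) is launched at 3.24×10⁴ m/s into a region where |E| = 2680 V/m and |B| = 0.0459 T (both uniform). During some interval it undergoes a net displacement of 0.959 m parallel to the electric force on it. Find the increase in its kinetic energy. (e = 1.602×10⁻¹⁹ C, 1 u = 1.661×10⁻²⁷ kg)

The magnetic force is always ⟂ v and does no work; only the electric force changes KE.
ΔKE = F_E · d = |q|E d = (1.602×10⁻¹⁹)(2680)(0.959) ≈ 4.12×10⁻¹⁶ J.

ΔKE ≈ 4.12×10⁻¹⁶ J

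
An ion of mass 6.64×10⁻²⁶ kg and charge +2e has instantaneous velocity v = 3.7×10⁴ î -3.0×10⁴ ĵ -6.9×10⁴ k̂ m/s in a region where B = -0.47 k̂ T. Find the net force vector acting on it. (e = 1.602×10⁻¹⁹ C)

F ≈ (4.52×10⁻¹⁵, 5.57×10⁻¹⁵, 0) N

v×B = (1.41×10⁴, 1.74×10⁴, 0) N/C.
F = q v×B = (3.204×10⁻¹⁹ C)·(1.41×10⁴, 1.74×10⁴, 0) = (4.52×10⁻¹⁵, 5.57×10⁻¹⁵, 0) N.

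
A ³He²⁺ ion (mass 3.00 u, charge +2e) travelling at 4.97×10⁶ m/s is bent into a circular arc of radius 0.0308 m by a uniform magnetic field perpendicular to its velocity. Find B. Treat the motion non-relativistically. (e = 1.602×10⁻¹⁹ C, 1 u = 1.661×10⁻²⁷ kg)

From |q|vB = mv²/r, B = mv/(|q|r).
B = (4.983×10⁻²⁷)(4.97×10⁶)/((3.204×10⁻¹⁹)(0.0308)) ≈ 2.51 T.

B ≈ 2.51 T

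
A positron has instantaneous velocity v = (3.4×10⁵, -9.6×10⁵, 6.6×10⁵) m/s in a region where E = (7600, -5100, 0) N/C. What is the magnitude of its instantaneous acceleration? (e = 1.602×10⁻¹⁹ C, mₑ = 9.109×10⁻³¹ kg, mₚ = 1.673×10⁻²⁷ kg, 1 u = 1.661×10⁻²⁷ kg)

Only an electric field acts, so F = qE = (1.602×10⁻¹⁹ C)·(7600, -5100, 0) = (1.22×10⁻¹⁵, -8.17×10⁻¹⁶, 0) N.
|a| = |F|/m = 1.466×10⁻¹⁵/9.109×10⁻³¹ ≈ 1.61×10¹⁵ m/s².

|a| ≈ 1.61×10¹⁵ m/s²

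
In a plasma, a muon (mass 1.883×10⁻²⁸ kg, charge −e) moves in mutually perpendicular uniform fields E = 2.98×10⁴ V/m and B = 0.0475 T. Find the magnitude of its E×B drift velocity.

v_d ≈ 6.27×10⁵ m/s

In crossed fields the guiding centre drifts at v_d = |E×B|/B² = E/B, independent of charge and mass.
v_d = 2.98×10⁴/0.0475 = 6.27×10⁵ m/s.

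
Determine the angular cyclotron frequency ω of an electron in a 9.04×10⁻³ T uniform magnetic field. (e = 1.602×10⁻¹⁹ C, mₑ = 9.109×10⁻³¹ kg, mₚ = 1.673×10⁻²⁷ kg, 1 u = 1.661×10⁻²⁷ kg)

ω ≈ 1.59×10⁹ rad/s

ω = |q|B/m.
ω = (1.602×10⁻¹⁹)(9.04×10⁻³)/9.109×10⁻³¹ ≈ 1.59×10⁹ rad/s.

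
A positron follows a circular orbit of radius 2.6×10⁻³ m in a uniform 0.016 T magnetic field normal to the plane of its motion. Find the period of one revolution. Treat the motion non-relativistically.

T ≈ 2.2×10⁻⁹ s

The cyclotron period depends only on m, q, B: T = 2πm/(|q|B).
T = 2π(9.109×10⁻³¹)/((1.602×10⁻¹⁹)(0.016)) ≈ 2.2×10⁻⁹ s.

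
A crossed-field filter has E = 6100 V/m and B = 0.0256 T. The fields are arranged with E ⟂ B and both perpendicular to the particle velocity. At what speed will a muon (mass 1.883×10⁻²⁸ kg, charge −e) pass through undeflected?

For undeflected motion the electric and magnetic forces balance: qE = qvB.
v = E/B = 6100/0.0256 = 2.38×10⁵ m/s.

v = 2.38×10⁵ m/s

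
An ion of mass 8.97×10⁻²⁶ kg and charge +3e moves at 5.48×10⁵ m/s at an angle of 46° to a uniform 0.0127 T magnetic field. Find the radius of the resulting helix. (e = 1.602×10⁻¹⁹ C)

v⊥ = v sinθ = 5.48×10⁵·sin46° ≈ 3.942×10⁵ m/s.
r = m v⊥/(|q|B) = (8.97×10⁻²⁶)(3.942×10⁵)/((4.806×10⁻¹⁹)(0.0127)) ≈ 5.79 m.

r ≈ 5.79 m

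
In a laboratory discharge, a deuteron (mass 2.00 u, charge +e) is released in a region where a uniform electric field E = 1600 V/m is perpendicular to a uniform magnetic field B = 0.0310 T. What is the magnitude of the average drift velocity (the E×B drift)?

The E×B drift speed is v_d = E/B.
v_d = 1600/0.0310 = 5.16×10⁴ m/s.

v_d ≈ 5.16×10⁴ m/s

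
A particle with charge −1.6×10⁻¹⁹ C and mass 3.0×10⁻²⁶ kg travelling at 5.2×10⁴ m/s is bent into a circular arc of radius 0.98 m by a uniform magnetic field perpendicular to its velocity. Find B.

From |q|vB = mv²/r, B = mv/(|q|r).
B = (3.0×10⁻²⁶)(5.2×10⁴)/((1.6×10⁻¹⁹)(0.98)) ≈ 9.9×10⁻³ T.

B ≈ 9.9×10⁻³ T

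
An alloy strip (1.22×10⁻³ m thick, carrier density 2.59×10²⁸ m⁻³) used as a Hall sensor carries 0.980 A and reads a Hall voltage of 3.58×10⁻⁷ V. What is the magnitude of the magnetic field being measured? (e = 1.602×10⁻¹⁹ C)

B ≈ 1.85 T

From V_H = IB/(n e t), B = V_H n e t / I.
B = (3.58×10⁻⁷)(2.59×10²⁸)(1.602×10⁻¹⁹)(1.22×10⁻³)/0.980 ≈ 1.85 T.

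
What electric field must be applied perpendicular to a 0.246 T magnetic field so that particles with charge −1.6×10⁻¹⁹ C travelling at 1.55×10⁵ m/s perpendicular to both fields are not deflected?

E = 3.81×10⁴ V/m

For straight-line motion qE = qvB, so E = vB.
E = 1.55×10⁵ × 0.246 = 3.81×10⁴ V/m.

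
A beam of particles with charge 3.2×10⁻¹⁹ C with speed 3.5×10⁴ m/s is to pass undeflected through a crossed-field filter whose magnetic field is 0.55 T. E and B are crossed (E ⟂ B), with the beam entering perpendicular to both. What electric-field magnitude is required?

E = 1.9×10⁴ V/m

For straight-line motion qE = qvB, so E = vB.
E = 3.5×10⁴ × 0.55 = 1.9×10⁴ V/m.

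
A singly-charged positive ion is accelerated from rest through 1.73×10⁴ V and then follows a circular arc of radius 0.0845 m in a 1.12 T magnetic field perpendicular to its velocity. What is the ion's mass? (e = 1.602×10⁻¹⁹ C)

m ≈ 4.15×10⁻²⁶ kg

Combine |q|V = ½mv² and r = mv/(|q|B): eliminate v to get m = qB²r²/(2V).
m = (1.602×10⁻¹⁹)(1.12)²(0.0845)²/(2·1.73×10⁴) ≈ 4.15×10⁻²⁶ kg.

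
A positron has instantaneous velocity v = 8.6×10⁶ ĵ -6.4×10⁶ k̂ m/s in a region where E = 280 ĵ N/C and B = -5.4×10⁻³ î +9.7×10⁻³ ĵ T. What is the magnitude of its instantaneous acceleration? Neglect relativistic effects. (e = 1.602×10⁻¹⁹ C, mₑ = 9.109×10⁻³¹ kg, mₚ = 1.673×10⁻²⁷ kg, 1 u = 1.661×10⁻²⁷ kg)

|a| ≈ 1.49×10¹⁶ m/s²

v×B = (6.21×10⁴, 3.46×10⁴, 4.64×10⁴) N/C.
E + v×B = (6.21×10⁴, 3.48×10⁴, 4.64×10⁴) N/C.
F = q(E + v×B) = (1.602×10⁻¹⁹ C)·(6.21×10⁴, 3.48×10⁴, 4.64×10⁴) = (9.95×10⁻¹⁵, 5.58×10⁻¹⁵, 7.44×10⁻¹⁵) N.
|a| = |F|/m = 1.362×10⁻¹⁴/9.109×10⁻³¹ ≈ 1.49×10¹⁶ m/s².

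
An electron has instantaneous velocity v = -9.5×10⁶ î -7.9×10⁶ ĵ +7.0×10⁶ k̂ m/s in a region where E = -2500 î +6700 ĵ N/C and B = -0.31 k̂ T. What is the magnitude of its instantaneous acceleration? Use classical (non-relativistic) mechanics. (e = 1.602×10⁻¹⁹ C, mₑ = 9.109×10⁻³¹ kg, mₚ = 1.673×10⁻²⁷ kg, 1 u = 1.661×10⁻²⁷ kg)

v×B = (2.45×10⁶, -2.94×10⁶, 0) N/C.
E + v×B = (2.45×10⁶, -2.94×10⁶, 0) N/C.
F = q(E + v×B) = (−1.602×10⁻¹⁹ C)·(2.45×10⁶, -2.94×10⁶, 0) = (-3.92×10⁻¹³, 4.71×10⁻¹³, 0) N.
|a| = |F|/m = 6.125×10⁻¹³/9.109×10⁻³¹ ≈ 6.72×10¹⁷ m/s².

|a| ≈ 6.72×10¹⁷ m/s²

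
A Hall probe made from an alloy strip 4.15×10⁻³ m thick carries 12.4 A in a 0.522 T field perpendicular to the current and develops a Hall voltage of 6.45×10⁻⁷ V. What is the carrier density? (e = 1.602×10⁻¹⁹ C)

n ≈ 1.51×10²⁸ m⁻³

From V_H = IB/(n e t), n = IB/(V_H e t).
n = (12.4)(0.522)/((6.45×10⁻⁷)(1.602×10⁻¹⁹)(4.15×10⁻³)) ≈ 1.51×10²⁸ m⁻³.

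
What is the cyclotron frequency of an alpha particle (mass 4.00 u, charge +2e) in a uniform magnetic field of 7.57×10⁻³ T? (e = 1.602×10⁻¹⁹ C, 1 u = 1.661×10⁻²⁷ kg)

f = |q|B/(2πm).
f = (3.204×10⁻¹⁹)(7.57×10⁻³)/(2π·6.644×10⁻²⁷) ≈ 5.81×10⁴ Hz.

f ≈ 5.81×10⁴ Hz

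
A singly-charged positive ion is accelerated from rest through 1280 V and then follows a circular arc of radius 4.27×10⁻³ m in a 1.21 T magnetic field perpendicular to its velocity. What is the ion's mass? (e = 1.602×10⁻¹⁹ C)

Combine |q|V = ½mv² and r = mv/(|q|B): eliminate v to get m = qB²r²/(2V).
m = (1.602×10⁻¹⁹)(1.21)²(4.27×10⁻³)²/(2·1280) ≈ 1.67×10⁻²⁷ kg.

m ≈ 1.67×10⁻²⁷ kg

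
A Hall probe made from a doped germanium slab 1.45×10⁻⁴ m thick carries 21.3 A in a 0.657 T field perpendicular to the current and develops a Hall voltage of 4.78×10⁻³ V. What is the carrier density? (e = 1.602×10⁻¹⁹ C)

From V_H = IB/(n e t), n = IB/(V_H e t).
n = (21.3)(0.657)/((4.78×10⁻³)(1.602×10⁻¹⁹)(1.45×10⁻⁴)) ≈ 1.26×10²⁶ m⁻³.

n ≈ 1.26×10²⁶ m⁻³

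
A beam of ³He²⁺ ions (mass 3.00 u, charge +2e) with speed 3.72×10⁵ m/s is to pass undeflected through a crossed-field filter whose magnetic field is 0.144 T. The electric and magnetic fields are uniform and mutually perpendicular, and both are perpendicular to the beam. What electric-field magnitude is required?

E = 5.36×10⁴ V/m

For straight-line motion qE = qvB, so E = vB.
E = 3.72×10⁵ × 0.144 = 5.36×10⁴ V/m.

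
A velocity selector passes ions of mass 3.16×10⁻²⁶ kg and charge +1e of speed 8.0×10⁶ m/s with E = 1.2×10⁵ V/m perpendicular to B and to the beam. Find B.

Balance of forces in the selector: qE = qvB ⇒ B = E/v.
B = 1.2×10⁵/8.0×10⁶ = 0.015 T.

B = 0.015 T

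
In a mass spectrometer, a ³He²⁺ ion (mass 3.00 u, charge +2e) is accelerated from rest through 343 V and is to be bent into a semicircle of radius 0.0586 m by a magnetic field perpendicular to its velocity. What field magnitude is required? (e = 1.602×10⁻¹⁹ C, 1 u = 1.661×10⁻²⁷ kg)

B ≈ 0.0557 T

v = √(2|q|V/m) = √(2·3.204×10⁻¹⁹·343/4.983×10⁻²⁷) ≈ 2.100×10⁵ m/s.
B = mv/(|q|r) = (4.983×10⁻²⁷)(2.100×10⁵)/((3.204×10⁻¹⁹)(0.0586)) ≈ 0.0557 T.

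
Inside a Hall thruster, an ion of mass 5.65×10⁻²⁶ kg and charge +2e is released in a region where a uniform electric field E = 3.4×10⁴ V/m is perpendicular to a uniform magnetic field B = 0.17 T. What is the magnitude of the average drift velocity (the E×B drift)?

In crossed fields the guiding centre drifts at v_d = |E×B|/B² = E/B, independent of charge and mass.
v_d = 3.4×10⁴/0.17 = 2.0×10⁵ m/s.

v_d ≈ 2.0×10⁵ m/s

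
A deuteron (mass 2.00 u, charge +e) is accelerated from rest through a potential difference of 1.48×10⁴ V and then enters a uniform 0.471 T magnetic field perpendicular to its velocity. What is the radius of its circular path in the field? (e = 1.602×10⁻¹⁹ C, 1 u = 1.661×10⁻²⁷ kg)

Acceleration: |q|V = ½mv² ⇒ v = √(2|q|V/m) = √(2·1.602×10⁻¹⁹·1.48×10⁴/3.322×10⁻²⁷) ≈ 1.195×10⁶ m/s.
In the field: r = mv/(|q|B) = (3.322×10⁻²⁷)(1.195×10⁶)/((1.602×10⁻¹⁹)(0.471)) ≈ 0.0526 m.

r ≈ 0.0526 m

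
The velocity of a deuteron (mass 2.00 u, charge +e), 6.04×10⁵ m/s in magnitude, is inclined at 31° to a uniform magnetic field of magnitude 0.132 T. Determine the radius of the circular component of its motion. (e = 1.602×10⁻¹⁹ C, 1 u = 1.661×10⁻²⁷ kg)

r ≈ 0.0489 m

v⊥ = v sinθ = 6.04×10⁵·sin31° ≈ 3.111×10⁵ m/s.
r = m v⊥/(|q|B) = (3.322×10⁻²⁷)(3.111×10⁵)/((1.602×10⁻¹⁹)(0.132)) ≈ 0.0489 m.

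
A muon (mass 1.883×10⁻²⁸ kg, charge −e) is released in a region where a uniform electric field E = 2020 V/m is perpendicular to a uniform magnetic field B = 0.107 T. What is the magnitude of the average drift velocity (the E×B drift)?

v_d ≈ 1.89×10⁴ m/s

The E×B drift speed is v_d = E/B.
v_d = 2020/0.107 = 1.89×10⁴ m/s.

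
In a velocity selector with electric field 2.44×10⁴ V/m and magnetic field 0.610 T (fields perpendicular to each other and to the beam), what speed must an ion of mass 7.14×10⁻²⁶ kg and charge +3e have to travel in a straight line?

For undeflected motion the electric and magnetic forces balance: qE = qvB.
v = E/B = 2.44×10⁴/0.610 = 4.00×10⁴ m/s.

v = 4.00×10⁴ m/s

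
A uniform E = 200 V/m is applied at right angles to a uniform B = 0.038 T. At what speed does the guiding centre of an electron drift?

v_d ≈ 5300 m/s

In crossed fields the guiding centre drifts at v_d = |E×B|/B² = E/B, independent of charge and mass.
v_d = 200/0.038 = 5300 m/s.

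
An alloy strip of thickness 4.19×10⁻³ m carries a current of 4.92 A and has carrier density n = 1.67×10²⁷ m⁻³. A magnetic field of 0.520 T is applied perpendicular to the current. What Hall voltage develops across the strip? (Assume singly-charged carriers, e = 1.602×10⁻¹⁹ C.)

V_H ≈ 2.28×10⁻⁶ V

V_H = IB/(n e t).
V_H = (4.92)(0.520)/((1.67×10²⁷)(1.602×10⁻¹⁹)(4.19×10⁻³)) ≈ 2.28×10⁻⁶ V.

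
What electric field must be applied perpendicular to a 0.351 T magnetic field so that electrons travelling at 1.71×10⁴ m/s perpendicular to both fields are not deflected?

E = 6000 V/m

For straight-line motion qE = qvB, so E = vB.
E = 1.71×10⁴ × 0.351 = 6000 V/m.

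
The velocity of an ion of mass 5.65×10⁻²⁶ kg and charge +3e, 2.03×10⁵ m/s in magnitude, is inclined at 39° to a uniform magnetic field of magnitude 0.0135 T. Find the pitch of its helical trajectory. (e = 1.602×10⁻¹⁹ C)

p ≈ 8.63 m

v∥ = v cosθ = 2.03×10⁵·cos39° ≈ 1.578×10⁵ m/s.
T = 2πm/(|q|B) = 2π(5.65×10⁻²⁶)/((4.806×10⁻¹⁹)(0.0135)) ≈ 5.472×10⁻⁵ s.
pitch = v∥ T = (1.578×10⁵)(5.472×10⁻⁵) ≈ 8.63 m.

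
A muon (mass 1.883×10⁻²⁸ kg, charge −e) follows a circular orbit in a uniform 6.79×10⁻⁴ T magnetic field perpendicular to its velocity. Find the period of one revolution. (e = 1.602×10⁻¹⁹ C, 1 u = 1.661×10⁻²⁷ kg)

The cyclotron period depends only on m, q, B: T = 2πm/(|q|B).
T = 2π(1.883×10⁻²⁸)/((1.602×10⁻¹⁹)(6.79×10⁻⁴)) ≈ 1.09×10⁻⁵ s.

T ≈ 1.09×10⁻⁵ s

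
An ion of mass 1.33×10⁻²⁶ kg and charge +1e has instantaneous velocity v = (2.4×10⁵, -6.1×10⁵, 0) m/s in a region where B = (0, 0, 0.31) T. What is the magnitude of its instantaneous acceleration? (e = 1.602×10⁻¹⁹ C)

v×B = (-1.89×10⁵, -7.44×10⁴, 0) N/C.
F = q v×B = (1.602×10⁻¹⁹ C)·(-1.89×10⁵, -7.44×10⁴, 0) = (-3.03×10⁻¹⁴, -1.19×10⁻¹⁴, 0) N.
|a| = |F|/m = 3.255×10⁻¹⁴/1.33×10⁻²⁶ ≈ 2.45×10¹² m/s².

|a| ≈ 2.45×10¹² m/s²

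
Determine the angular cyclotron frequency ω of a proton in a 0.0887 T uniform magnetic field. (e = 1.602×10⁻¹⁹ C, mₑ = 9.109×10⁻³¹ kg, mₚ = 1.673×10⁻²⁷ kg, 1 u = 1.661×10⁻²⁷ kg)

ω = |q|B/m.
ω = (1.602×10⁻¹⁹)(0.0887)/1.673×10⁻²⁷ ≈ 8.49×10⁶ rad/s.

ω ≈ 8.49×10⁶ rad/s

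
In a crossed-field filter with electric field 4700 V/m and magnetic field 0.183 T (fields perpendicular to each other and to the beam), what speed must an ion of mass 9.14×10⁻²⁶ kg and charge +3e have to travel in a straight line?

v = 2.57×10⁴ m/s

Zero net Lorentz force requires |qE| = |q v×B|, i.e. E = vB.
v = E/B = 4700/0.183 = 2.57×10⁴ m/s.
The result is independent of the particle's charge and mass.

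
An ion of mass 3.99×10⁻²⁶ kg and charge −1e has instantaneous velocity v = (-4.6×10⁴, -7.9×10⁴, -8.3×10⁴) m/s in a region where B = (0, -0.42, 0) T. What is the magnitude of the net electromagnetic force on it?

|F| ≈ 6.38×10⁻¹⁵ N

v×B = (-3.49×10⁴, 0, 1.93×10⁴) N/C.
F = q v×B = (−1.602×10⁻¹⁹ C)·(-3.49×10⁴, 0, 1.93×10⁴) = (5.58×10⁻¹⁵, 0, -3.10×10⁻¹⁵) N.
|F| = 6.38×10⁻¹⁵ N.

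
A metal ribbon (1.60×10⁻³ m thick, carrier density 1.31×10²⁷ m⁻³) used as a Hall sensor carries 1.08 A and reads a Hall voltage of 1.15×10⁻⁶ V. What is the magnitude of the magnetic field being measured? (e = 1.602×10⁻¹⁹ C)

From V_H = IB/(n e t), B = V_H n e t / I.
B = (1.15×10⁻⁶)(1.31×10²⁷)(1.602×10⁻¹⁹)(1.60×10⁻³)/1.08 ≈ 0.358 T.

B ≈ 0.358 T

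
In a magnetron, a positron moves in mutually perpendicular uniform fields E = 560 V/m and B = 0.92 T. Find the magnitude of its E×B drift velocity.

v_d ≈ 610 m/s

The steady drift has the magnetic force balancing the electric force, so v_d = E/B.
v_d = 560/0.92 = 610 m/s.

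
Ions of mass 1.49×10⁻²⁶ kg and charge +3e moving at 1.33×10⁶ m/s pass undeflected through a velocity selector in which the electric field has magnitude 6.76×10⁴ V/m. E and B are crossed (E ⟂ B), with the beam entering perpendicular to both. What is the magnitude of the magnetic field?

B = 0.0508 T

Balance of forces in the selector: qE = qvB ⇒ B = E/v.
B = 6.76×10⁴/1.33×10⁶ = 0.0508 T.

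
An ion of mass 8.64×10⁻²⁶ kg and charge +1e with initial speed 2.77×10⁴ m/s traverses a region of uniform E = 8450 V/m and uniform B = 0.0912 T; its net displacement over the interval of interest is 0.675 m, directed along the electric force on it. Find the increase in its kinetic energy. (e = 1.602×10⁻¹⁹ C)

ΔKE ≈ 9.14×10⁻¹⁶ J

The magnetic force is always ⟂ v and does no work; only the electric force changes KE.
ΔKE = F_E · d = |q|E d = (1.602×10⁻¹⁹)(8450)(0.675) ≈ 9.14×10⁻¹⁶ J.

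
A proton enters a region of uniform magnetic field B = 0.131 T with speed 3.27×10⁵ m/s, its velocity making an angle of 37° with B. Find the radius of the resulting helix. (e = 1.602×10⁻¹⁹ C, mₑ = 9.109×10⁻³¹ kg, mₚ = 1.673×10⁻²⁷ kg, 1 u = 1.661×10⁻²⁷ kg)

r ≈ 0.0157 m

v⊥ = v sinθ = 3.27×10⁵·sin37° ≈ 1.968×10⁵ m/s.
r = m v⊥/(|q|B) = (1.673×10⁻²⁷)(1.968×10⁵)/((1.602×10⁻¹⁹)(0.131)) ≈ 0.0157 m.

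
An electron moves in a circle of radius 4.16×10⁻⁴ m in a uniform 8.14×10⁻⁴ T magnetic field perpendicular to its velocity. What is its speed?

v ≈ 5.96×10⁴ m/s

From |q|vB = mv²/r, v = |q|Br/m.
v = (1.602×10⁻¹⁹)(8.14×10⁻⁴)(4.16×10⁻⁴)/9.109×10⁻³¹ ≈ 5.96×10⁴ m/s.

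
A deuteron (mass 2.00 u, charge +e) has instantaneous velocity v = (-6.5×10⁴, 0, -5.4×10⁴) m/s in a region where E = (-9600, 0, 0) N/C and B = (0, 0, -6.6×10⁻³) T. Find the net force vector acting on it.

F ≈ (-1.54×10⁻¹⁵, -6.87×10⁻¹⁷, 0) N

v×B = (0, -429, 0) N/C.
E + v×B = (-9600, -429, 0) N/C.
F = q(E + v×B) = (1.602×10⁻¹⁹ C)·(-9600, -429, 0) = (-1.54×10⁻¹⁵, -6.87×10⁻¹⁷, 0) N.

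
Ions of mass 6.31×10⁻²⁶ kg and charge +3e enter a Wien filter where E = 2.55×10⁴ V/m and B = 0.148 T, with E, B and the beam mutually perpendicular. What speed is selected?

Straight-line motion ⇒ electric and magnetic forces cancel, so E = vB.
v = E/B = 2.55×10⁴/0.148 = 1.72×10⁵ m/s.

v = 1.72×10⁵ m/s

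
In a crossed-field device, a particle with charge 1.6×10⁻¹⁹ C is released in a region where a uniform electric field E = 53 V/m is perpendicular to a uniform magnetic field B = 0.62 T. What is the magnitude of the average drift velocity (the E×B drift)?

v_d ≈ 85 m/s

In crossed fields the guiding centre drifts at v_d = |E×B|/B² = E/B, independent of charge and mass.
v_d = 53/0.62 = 85 m/s.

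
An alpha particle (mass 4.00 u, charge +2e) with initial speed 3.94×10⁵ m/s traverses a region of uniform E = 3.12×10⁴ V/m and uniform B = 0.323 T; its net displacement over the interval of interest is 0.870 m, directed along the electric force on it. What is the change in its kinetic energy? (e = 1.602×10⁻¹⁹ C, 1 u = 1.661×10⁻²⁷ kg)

The magnetic force is always ⟂ v and does no work; only the electric force changes KE.
ΔKE = F_E · d = |q|E d = (3.204×10⁻¹⁹)(3.12×10⁴)(0.870) ≈ 8.70×10⁻¹⁵ J.

ΔKE ≈ 8.70×10⁻¹⁵ J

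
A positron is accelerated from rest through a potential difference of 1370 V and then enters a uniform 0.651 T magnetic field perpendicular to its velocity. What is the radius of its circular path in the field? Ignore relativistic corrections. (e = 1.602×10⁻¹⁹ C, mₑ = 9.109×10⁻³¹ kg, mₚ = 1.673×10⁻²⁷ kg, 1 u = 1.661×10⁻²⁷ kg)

r ≈ 1.92×10⁻⁴ m

Acceleration: |q|V = ½mv² ⇒ v = √(2|q|V/m) = √(2·1.602×10⁻¹⁹·1370/9.109×10⁻³¹) ≈ 2.195×10⁷ m/s.
In the field: r = mv/(|q|B) = (9.109×10⁻³¹)(2.195×10⁷)/((1.602×10⁻¹⁹)(0.651)) ≈ 1.92×10⁻⁴ m.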